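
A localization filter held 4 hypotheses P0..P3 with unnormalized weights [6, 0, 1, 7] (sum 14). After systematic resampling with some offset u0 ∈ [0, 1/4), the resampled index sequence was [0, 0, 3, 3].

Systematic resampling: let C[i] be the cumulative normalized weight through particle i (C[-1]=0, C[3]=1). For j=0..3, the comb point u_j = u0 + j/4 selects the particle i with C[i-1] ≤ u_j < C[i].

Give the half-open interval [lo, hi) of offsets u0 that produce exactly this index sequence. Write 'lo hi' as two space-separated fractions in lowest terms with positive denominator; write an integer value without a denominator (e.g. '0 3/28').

0 5/28

C = [3/7, 3/7, 1/2, 1]
j=0 picked index 0: u0 ∈ [0, 3/7)
j=1 picked index 0: u0 ∈ [-1/4, 5/28)
j=2 picked index 3: u0 ∈ [0, 1/2)
j=3 picked index 3: u0 ∈ [-1/4, 1/4)
intersection: [0, 5/28)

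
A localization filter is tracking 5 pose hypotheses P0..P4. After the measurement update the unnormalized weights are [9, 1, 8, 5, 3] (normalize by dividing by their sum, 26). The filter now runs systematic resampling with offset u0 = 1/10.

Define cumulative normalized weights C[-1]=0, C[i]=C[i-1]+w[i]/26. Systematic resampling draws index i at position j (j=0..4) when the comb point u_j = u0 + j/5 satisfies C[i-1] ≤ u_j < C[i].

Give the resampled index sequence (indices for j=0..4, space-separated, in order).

C = [9/26, 5/13, 9/13, 23/26, 1]
j=0: u_0=1/10 ∈ [0, 9/26) → index 0
j=1: u_1=3/10 ∈ [0, 9/26) → index 0
j=2: u_2=1/2 ∈ [5/13, 9/13) → index 2
j=3: u_3=7/10 ∈ [9/13, 23/26) → index 3
j=4: u_4=9/10 ∈ [23/26, 1) → index 4

0 0 2 3 4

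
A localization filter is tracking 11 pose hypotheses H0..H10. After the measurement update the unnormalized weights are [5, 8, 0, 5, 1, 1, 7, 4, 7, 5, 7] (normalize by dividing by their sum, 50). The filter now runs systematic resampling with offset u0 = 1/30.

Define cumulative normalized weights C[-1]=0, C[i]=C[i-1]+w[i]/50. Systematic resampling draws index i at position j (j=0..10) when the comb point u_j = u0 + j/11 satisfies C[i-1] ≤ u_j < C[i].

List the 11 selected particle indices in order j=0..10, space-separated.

0 1 1 3 5 6 7 8 9 9 10

C = [1/10, 13/50, 13/50, 9/25, 19/50, 2/5, 27/50, 31/50, 19/25, 43/50, 1]
j=0: u_0=1/30 ∈ [0, 1/10) → index 0
j=1: u_1=41/330 ∈ [1/10, 13/50) → index 1
j=2: u_2=71/330 ∈ [1/10, 13/50) → index 1
j=3: u_3=101/330 ∈ [13/50, 9/25) → index 3
j=4: u_4=131/330 ∈ [19/50, 2/5) → index 5
j=5: u_5=161/330 ∈ [2/5, 27/50) → index 6
j=6: u_6=191/330 ∈ [27/50, 31/50) → index 7
j=7: u_7=221/330 ∈ [31/50, 19/25) → index 8
j=8: u_8=251/330 ∈ [19/25, 43/50) → index 9
j=9: u_9=281/330 ∈ [19/25, 43/50) → index 9
j=10: u_10=311/330 ∈ [43/50, 1) → index 10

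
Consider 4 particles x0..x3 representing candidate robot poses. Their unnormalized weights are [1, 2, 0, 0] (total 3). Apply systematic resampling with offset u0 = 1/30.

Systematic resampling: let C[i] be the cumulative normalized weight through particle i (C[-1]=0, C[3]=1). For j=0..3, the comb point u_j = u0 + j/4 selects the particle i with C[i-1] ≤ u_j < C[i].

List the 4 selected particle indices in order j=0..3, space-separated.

0 0 1 1

C = [1/3, 1, 1, 1]
j=0: u_0=1/30 ∈ [0, 1/3) → index 0
j=1: u_1=17/60 ∈ [0, 1/3) → index 0
j=2: u_2=8/15 ∈ [1/3, 1) → index 1
j=3: u_3=47/60 ∈ [1/3, 1) → index 1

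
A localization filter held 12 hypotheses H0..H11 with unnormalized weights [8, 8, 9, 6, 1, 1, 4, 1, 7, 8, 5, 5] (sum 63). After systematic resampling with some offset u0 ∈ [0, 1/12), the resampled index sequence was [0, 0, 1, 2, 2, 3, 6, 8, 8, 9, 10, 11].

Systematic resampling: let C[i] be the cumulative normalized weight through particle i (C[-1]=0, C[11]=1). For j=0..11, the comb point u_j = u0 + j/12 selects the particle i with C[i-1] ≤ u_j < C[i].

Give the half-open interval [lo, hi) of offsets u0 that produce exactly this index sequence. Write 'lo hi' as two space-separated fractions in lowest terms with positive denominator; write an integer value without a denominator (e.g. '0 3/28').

1/42 11/252

C = [8/63, 16/63, 25/63, 31/63, 32/63, 11/21, 37/63, 38/63, 5/7, 53/63, 58/63, 1]
j=0 picked index 0: u0 ∈ [0, 8/63)
j=1 picked index 0: u0 ∈ [-1/12, 11/252)
j=2 picked index 1: u0 ∈ [-5/126, 11/126)
j=3 picked index 2: u0 ∈ [1/252, 37/252)
j=4 picked index 2: u0 ∈ [-5/63, 4/63)
j=5 picked index 3: u0 ∈ [-5/252, 19/252)
j=6 picked index 6: u0 ∈ [1/42, 11/126)
j=7 picked index 8: u0 ∈ [5/252, 11/84)
j=8 picked index 8: u0 ∈ [-4/63, 1/21)
j=9 picked index 9: u0 ∈ [-1/28, 23/252)
j=10 picked index 10: u0 ∈ [1/126, 11/126)
j=11 picked index 11: u0 ∈ [1/252, 1/12)
intersection: [1/42, 11/252)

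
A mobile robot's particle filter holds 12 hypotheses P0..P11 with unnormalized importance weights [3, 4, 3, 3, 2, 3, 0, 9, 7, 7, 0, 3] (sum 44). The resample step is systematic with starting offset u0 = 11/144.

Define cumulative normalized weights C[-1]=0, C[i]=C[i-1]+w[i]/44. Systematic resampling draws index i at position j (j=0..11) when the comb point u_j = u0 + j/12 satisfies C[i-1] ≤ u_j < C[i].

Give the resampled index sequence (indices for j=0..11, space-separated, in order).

C = [3/44, 7/44, 5/22, 13/44, 15/44, 9/22, 9/22, 27/44, 17/22, 41/44, 41/44, 1]
j=0: u_0=11/144 ∈ [3/44, 7/44) → index 1
j=1: u_1=23/144 ∈ [7/44, 5/22) → index 2
j=2: u_2=35/144 ∈ [5/22, 13/44) → index 3
j=3: u_3=47/144 ∈ [13/44, 15/44) → index 4
j=4: u_4=59/144 ∈ [9/22, 27/44) → index 7
j=5: u_5=71/144 ∈ [9/22, 27/44) → index 7
j=6: u_6=83/144 ∈ [9/22, 27/44) → index 7
j=7: u_7=95/144 ∈ [27/44, 17/22) → index 8
j=8: u_8=107/144 ∈ [27/44, 17/22) → index 8
j=9: u_9=119/144 ∈ [17/22, 41/44) → index 9
j=10: u_10=131/144 ∈ [17/22, 41/44) → index 9
j=11: u_11=143/144 ∈ [41/44, 1) → index 11

1 2 3 4 7 7 7 8 8 9 9 11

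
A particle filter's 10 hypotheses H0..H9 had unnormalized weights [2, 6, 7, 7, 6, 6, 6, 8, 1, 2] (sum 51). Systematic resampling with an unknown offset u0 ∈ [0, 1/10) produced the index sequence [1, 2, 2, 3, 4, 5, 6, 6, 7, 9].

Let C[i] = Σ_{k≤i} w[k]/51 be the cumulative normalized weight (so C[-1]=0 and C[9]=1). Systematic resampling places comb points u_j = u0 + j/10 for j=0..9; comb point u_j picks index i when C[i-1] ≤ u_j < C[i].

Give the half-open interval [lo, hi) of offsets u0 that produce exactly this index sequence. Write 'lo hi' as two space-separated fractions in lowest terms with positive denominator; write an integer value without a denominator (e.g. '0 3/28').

1/15 43/510

C = [2/51, 8/51, 5/17, 22/51, 28/51, 2/3, 40/51, 16/17, 49/51, 1]
j=0 picked index 1: u0 ∈ [2/51, 8/51)
j=1 picked index 2: u0 ∈ [29/510, 33/170)
j=2 picked index 2: u0 ∈ [-11/255, 8/85)
j=3 picked index 3: u0 ∈ [-1/170, 67/510)
j=4 picked index 4: u0 ∈ [8/255, 38/255)
j=5 picked index 5: u0 ∈ [5/102, 1/6)
j=6 picked index 6: u0 ∈ [1/15, 47/255)
j=7 picked index 6: u0 ∈ [-1/30, 43/510)
j=8 picked index 7: u0 ∈ [-4/255, 12/85)
j=9 picked index 9: u0 ∈ [31/510, 1/10)
intersection: [1/15, 43/510)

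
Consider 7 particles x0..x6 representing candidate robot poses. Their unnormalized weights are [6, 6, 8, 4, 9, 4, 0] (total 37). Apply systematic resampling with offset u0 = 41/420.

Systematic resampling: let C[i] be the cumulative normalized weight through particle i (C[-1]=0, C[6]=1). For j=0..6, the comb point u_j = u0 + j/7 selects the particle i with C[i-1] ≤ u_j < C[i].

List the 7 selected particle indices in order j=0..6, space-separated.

C = [6/37, 12/37, 20/37, 24/37, 33/37, 1, 1]
j=0: u_0=41/420 ∈ [0, 6/37) → index 0
j=1: u_1=101/420 ∈ [6/37, 12/37) → index 1
j=2: u_2=23/60 ∈ [12/37, 20/37) → index 2
j=3: u_3=221/420 ∈ [12/37, 20/37) → index 2
j=4: u_4=281/420 ∈ [24/37, 33/37) → index 4
j=5: u_5=341/420 ∈ [24/37, 33/37) → index 4
j=6: u_6=401/420 ∈ [33/37, 1) → index 5

0 1 2 2 4 4 5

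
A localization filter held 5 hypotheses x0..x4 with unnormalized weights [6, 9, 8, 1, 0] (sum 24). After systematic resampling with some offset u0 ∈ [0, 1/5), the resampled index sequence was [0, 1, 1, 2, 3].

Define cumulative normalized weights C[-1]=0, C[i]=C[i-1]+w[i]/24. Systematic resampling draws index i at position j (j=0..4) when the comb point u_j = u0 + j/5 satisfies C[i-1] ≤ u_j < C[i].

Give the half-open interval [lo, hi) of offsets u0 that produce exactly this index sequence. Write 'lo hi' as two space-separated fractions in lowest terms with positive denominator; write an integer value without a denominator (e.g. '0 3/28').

C = [1/4, 5/8, 23/24, 1, 1]
j=0 picked index 0: u0 ∈ [0, 1/4)
j=1 picked index 1: u0 ∈ [1/20, 17/40)
j=2 picked index 1: u0 ∈ [-3/20, 9/40)
j=3 picked index 2: u0 ∈ [1/40, 43/120)
j=4 picked index 3: u0 ∈ [19/120, 1/5)
intersection: [19/120, 1/5)

19/120 1/5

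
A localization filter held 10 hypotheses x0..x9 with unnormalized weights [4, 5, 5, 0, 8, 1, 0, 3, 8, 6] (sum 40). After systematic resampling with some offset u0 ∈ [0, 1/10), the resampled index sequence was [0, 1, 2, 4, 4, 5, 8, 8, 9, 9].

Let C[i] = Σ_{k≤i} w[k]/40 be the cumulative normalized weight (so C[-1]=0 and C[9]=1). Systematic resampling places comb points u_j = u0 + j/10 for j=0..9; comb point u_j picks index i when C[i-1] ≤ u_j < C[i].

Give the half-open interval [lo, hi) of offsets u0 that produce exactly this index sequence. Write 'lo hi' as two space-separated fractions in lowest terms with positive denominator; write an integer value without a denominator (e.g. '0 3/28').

C = [1/10, 9/40, 7/20, 7/20, 11/20, 23/40, 23/40, 13/20, 17/20, 1]
j=0 picked index 0: u0 ∈ [0, 1/10)
j=1 picked index 1: u0 ∈ [0, 1/8)
j=2 picked index 2: u0 ∈ [1/40, 3/20)
j=3 picked index 4: u0 ∈ [1/20, 1/4)
j=4 picked index 4: u0 ∈ [-1/20, 3/20)
j=5 picked index 5: u0 ∈ [1/20, 3/40)
j=6 picked index 8: u0 ∈ [1/20, 1/4)
j=7 picked index 8: u0 ∈ [-1/20, 3/20)
j=8 picked index 9: u0 ∈ [1/20, 1/5)
j=9 picked index 9: u0 ∈ [-1/20, 1/10)
intersection: [1/20, 3/40)

1/20 3/40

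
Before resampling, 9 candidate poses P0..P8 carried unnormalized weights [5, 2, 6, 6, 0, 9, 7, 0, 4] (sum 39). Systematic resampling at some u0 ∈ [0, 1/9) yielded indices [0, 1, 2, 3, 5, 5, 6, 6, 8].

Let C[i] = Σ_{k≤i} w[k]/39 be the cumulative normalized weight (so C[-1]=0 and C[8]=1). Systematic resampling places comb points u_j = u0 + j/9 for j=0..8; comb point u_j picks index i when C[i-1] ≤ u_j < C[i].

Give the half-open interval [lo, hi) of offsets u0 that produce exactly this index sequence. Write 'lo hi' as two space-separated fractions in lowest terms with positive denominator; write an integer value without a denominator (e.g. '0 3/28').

2/39 8/117

C = [5/39, 7/39, 1/3, 19/39, 19/39, 28/39, 35/39, 35/39, 1]
j=0 picked index 0: u0 ∈ [0, 5/39)
j=1 picked index 1: u0 ∈ [2/117, 8/117)
j=2 picked index 2: u0 ∈ [-5/117, 1/9)
j=3 picked index 3: u0 ∈ [0, 2/13)
j=4 picked index 5: u0 ∈ [5/117, 32/117)
j=5 picked index 5: u0 ∈ [-8/117, 19/117)
j=6 picked index 6: u0 ∈ [2/39, 3/13)
j=7 picked index 6: u0 ∈ [-7/117, 14/117)
j=8 picked index 8: u0 ∈ [1/117, 1/9)
intersection: [2/39, 8/117)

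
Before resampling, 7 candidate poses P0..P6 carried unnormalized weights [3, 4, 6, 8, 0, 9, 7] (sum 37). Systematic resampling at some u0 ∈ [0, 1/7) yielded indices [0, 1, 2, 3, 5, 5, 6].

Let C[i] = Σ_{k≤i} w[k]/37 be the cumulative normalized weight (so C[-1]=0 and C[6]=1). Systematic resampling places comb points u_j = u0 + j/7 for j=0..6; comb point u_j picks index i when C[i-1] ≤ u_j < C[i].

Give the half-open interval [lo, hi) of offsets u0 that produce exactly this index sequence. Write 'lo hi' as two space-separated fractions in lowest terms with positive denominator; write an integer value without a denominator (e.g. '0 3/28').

C = [3/37, 7/37, 13/37, 21/37, 21/37, 30/37, 1]
j=0 picked index 0: u0 ∈ [0, 3/37)
j=1 picked index 1: u0 ∈ [-16/259, 12/259)
j=2 picked index 2: u0 ∈ [-25/259, 17/259)
j=3 picked index 3: u0 ∈ [-20/259, 36/259)
j=4 picked index 5: u0 ∈ [-1/259, 62/259)
j=5 picked index 5: u0 ∈ [-38/259, 25/259)
j=6 picked index 6: u0 ∈ [-12/259, 1/7)
intersection: [0, 12/259)

0 12/259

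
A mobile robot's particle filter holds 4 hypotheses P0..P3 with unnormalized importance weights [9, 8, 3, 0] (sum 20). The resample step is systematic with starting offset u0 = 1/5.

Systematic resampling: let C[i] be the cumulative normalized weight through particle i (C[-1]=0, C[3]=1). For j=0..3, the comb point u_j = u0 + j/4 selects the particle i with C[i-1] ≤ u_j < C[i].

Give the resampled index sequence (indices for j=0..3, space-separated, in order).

C = [9/20, 17/20, 1, 1]
j=0: u_0=1/5 ∈ [0, 9/20) → index 0
j=1: u_1=9/20 ∈ [9/20, 17/20) → index 1
j=2: u_2=7/10 ∈ [9/20, 17/20) → index 1
j=3: u_3=19/20 ∈ [17/20, 1) → index 2

0 1 1 2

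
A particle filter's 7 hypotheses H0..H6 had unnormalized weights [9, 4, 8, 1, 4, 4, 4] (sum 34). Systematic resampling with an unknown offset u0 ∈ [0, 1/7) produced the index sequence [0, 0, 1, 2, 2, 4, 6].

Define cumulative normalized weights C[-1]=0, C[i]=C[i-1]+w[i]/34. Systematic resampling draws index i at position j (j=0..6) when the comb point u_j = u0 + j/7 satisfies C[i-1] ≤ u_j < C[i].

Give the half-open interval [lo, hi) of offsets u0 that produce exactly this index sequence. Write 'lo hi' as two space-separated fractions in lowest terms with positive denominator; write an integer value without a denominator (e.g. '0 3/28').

3/119 11/238

C = [9/34, 13/34, 21/34, 11/17, 13/17, 15/17, 1]
j=0 picked index 0: u0 ∈ [0, 9/34)
j=1 picked index 0: u0 ∈ [-1/7, 29/238)
j=2 picked index 1: u0 ∈ [-5/238, 23/238)
j=3 picked index 2: u0 ∈ [-11/238, 45/238)
j=4 picked index 2: u0 ∈ [-45/238, 11/238)
j=5 picked index 4: u0 ∈ [-8/119, 6/119)
j=6 picked index 6: u0 ∈ [3/119, 1/7)
intersection: [3/119, 11/238)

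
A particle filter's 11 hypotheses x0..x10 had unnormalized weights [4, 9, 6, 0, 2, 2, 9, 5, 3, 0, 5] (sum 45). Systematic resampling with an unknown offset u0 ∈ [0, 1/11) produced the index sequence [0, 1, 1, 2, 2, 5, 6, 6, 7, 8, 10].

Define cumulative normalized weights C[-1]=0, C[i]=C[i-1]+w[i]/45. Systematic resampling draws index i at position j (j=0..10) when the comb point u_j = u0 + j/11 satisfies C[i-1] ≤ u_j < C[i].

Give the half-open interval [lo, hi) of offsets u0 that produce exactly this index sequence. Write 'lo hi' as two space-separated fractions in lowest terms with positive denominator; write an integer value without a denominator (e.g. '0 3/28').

8/495 28/495

C = [4/45, 13/45, 19/45, 19/45, 7/15, 23/45, 32/45, 37/45, 8/9, 8/9, 1]
j=0 picked index 0: u0 ∈ [0, 4/45)
j=1 picked index 1: u0 ∈ [-1/495, 98/495)
j=2 picked index 1: u0 ∈ [-46/495, 53/495)
j=3 picked index 2: u0 ∈ [8/495, 74/495)
j=4 picked index 2: u0 ∈ [-37/495, 29/495)
j=5 picked index 5: u0 ∈ [2/165, 28/495)
j=6 picked index 6: u0 ∈ [-17/495, 82/495)
j=7 picked index 6: u0 ∈ [-62/495, 37/495)
j=8 picked index 7: u0 ∈ [-8/495, 47/495)
j=9 picked index 8: u0 ∈ [2/495, 7/99)
j=10 picked index 10: u0 ∈ [-2/99, 1/11)
intersection: [8/495, 28/495)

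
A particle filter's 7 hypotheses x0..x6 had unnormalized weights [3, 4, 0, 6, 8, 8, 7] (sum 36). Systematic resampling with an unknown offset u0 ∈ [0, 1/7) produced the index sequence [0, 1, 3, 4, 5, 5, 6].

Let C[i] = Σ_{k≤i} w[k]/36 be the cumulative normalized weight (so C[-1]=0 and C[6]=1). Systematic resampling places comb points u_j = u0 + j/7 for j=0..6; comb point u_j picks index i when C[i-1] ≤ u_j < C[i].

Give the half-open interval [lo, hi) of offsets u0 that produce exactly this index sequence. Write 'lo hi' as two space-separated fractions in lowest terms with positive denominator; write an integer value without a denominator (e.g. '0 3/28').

C = [1/12, 7/36, 7/36, 13/36, 7/12, 29/36, 1]
j=0 picked index 0: u0 ∈ [0, 1/12)
j=1 picked index 1: u0 ∈ [-5/84, 13/252)
j=2 picked index 3: u0 ∈ [-23/252, 19/252)
j=3 picked index 4: u0 ∈ [-17/252, 13/84)
j=4 picked index 5: u0 ∈ [1/84, 59/252)
j=5 picked index 5: u0 ∈ [-11/84, 23/252)
j=6 picked index 6: u0 ∈ [-13/252, 1/7)
intersection: [1/84, 13/252)

1/84 13/252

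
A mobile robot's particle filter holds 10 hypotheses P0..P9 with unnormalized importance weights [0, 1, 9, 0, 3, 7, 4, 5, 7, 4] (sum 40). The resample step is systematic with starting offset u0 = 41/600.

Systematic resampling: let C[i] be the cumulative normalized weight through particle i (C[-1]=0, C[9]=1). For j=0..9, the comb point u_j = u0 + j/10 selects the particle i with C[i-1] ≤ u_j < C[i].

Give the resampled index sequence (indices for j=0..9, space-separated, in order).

2 2 4 5 5 6 7 8 8 9

C = [0, 1/40, 1/4, 1/4, 13/40, 1/2, 3/5, 29/40, 9/10, 1]
j=0: u_0=41/600 ∈ [1/40, 1/4) → index 2
j=1: u_1=101/600 ∈ [1/40, 1/4) → index 2
j=2: u_2=161/600 ∈ [1/4, 13/40) → index 4
j=3: u_3=221/600 ∈ [13/40, 1/2) → index 5
j=4: u_4=281/600 ∈ [13/40, 1/2) → index 5
j=5: u_5=341/600 ∈ [1/2, 3/5) → index 6
j=6: u_6=401/600 ∈ [3/5, 29/40) → index 7
j=7: u_7=461/600 ∈ [29/40, 9/10) → index 8
j=8: u_8=521/600 ∈ [29/40, 9/10) → index 8
j=9: u_9=581/600 ∈ [9/10, 1) → index 9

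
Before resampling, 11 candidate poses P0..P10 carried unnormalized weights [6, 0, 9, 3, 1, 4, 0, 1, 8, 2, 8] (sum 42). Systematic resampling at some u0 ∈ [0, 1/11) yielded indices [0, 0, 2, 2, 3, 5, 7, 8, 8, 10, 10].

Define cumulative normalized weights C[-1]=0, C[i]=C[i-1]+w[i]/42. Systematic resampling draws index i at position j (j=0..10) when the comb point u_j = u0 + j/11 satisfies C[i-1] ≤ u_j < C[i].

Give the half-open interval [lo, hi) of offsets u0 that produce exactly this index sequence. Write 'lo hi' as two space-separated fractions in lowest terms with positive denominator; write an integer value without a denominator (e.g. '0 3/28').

C = [1/7, 1/7, 5/14, 3/7, 19/42, 23/42, 23/42, 4/7, 16/21, 17/21, 1]
j=0 picked index 0: u0 ∈ [0, 1/7)
j=1 picked index 0: u0 ∈ [-1/11, 4/77)
j=2 picked index 2: u0 ∈ [-3/77, 27/154)
j=3 picked index 2: u0 ∈ [-10/77, 13/154)
j=4 picked index 3: u0 ∈ [-1/154, 5/77)
j=5 picked index 5: u0 ∈ [-1/462, 43/462)
j=6 picked index 7: u0 ∈ [1/462, 2/77)
j=7 picked index 8: u0 ∈ [-5/77, 29/231)
j=8 picked index 8: u0 ∈ [-12/77, 8/231)
j=9 picked index 10: u0 ∈ [-2/231, 2/11)
j=10 picked index 10: u0 ∈ [-23/231, 1/11)
intersection: [1/462, 2/77)

1/462 2/77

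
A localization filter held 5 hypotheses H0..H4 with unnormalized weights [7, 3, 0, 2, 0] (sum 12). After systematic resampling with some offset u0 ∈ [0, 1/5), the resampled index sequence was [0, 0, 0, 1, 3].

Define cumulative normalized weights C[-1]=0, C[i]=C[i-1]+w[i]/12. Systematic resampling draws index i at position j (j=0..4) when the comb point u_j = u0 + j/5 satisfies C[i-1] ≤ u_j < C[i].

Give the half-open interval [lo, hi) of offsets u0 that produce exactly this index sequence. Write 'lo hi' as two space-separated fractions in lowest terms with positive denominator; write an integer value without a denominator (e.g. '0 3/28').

1/30 11/60

C = [7/12, 5/6, 5/6, 1, 1]
j=0 picked index 0: u0 ∈ [0, 7/12)
j=1 picked index 0: u0 ∈ [-1/5, 23/60)
j=2 picked index 0: u0 ∈ [-2/5, 11/60)
j=3 picked index 1: u0 ∈ [-1/60, 7/30)
j=4 picked index 3: u0 ∈ [1/30, 1/5)
intersection: [1/30, 11/60)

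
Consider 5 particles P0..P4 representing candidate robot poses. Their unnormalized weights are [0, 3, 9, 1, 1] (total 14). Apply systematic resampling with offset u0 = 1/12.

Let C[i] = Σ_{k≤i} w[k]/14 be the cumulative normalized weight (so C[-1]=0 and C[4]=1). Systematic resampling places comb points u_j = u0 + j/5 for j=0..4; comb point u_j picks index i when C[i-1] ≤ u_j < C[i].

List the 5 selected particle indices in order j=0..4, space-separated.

1 2 2 2 3

C = [0, 3/14, 6/7, 13/14, 1]
j=0: u_0=1/12 ∈ [0, 3/14) → index 1
j=1: u_1=17/60 ∈ [3/14, 6/7) → index 2
j=2: u_2=29/60 ∈ [3/14, 6/7) → index 2
j=3: u_3=41/60 ∈ [3/14, 6/7) → index 2
j=4: u_4=53/60 ∈ [6/7, 13/14) → index 3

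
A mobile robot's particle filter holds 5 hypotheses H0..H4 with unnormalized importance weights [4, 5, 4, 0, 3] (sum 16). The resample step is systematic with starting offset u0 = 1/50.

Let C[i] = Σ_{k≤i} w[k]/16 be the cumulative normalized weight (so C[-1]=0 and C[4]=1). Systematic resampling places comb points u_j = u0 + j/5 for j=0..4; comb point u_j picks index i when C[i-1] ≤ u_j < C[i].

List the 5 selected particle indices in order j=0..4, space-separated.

C = [1/4, 9/16, 13/16, 13/16, 1]
j=0: u_0=1/50 ∈ [0, 1/4) → index 0
j=1: u_1=11/50 ∈ [0, 1/4) → index 0
j=2: u_2=21/50 ∈ [1/4, 9/16) → index 1
j=3: u_3=31/50 ∈ [9/16, 13/16) → index 2
j=4: u_4=41/50 ∈ [13/16, 1) → index 4

0 0 1 2 4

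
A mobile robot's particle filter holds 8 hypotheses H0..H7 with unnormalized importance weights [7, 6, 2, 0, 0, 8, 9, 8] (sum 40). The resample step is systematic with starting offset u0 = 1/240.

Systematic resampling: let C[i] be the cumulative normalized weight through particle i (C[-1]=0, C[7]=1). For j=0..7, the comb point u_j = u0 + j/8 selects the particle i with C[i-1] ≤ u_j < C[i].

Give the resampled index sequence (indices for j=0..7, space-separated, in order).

0 0 1 5 5 6 6 7

C = [7/40, 13/40, 3/8, 3/8, 3/8, 23/40, 4/5, 1]
j=0: u_0=1/240 ∈ [0, 7/40) → index 0
j=1: u_1=31/240 ∈ [0, 7/40) → index 0
j=2: u_2=61/240 ∈ [7/40, 13/40) → index 1
j=3: u_3=91/240 ∈ [3/8, 23/40) → index 5
j=4: u_4=121/240 ∈ [3/8, 23/40) → index 5
j=5: u_5=151/240 ∈ [23/40, 4/5) → index 6
j=6: u_6=181/240 ∈ [23/40, 4/5) → index 6
j=7: u_7=211/240 ∈ [4/5, 1) → index 7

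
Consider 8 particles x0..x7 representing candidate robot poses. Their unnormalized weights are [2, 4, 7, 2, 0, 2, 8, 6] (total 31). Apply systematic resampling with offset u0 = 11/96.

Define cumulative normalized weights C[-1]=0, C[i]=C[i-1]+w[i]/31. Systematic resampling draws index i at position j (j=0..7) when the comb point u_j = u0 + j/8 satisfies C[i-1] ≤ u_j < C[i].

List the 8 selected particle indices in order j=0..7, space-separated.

1 2 2 5 6 6 7 7

C = [2/31, 6/31, 13/31, 15/31, 15/31, 17/31, 25/31, 1]
j=0: u_0=11/96 ∈ [2/31, 6/31) → index 1
j=1: u_1=23/96 ∈ [6/31, 13/31) → index 2
j=2: u_2=35/96 ∈ [6/31, 13/31) → index 2
j=3: u_3=47/96 ∈ [15/31, 17/31) → index 5
j=4: u_4=59/96 ∈ [17/31, 25/31) → index 6
j=5: u_5=71/96 ∈ [17/31, 25/31) → index 6
j=6: u_6=83/96 ∈ [25/31, 1) → index 7
j=7: u_7=95/96 ∈ [25/31, 1) → index 7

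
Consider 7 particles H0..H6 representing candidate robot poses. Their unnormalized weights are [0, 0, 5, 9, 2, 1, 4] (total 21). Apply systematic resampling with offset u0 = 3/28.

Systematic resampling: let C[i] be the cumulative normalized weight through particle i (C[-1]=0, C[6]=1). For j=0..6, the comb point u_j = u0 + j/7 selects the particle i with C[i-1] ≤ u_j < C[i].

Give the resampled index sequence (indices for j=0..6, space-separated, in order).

2 3 3 3 4 6 6

C = [0, 0, 5/21, 2/3, 16/21, 17/21, 1]
j=0: u_0=3/28 ∈ [0, 5/21) → index 2
j=1: u_1=1/4 ∈ [5/21, 2/3) → index 3
j=2: u_2=11/28 ∈ [5/21, 2/3) → index 3
j=3: u_3=15/28 ∈ [5/21, 2/3) → index 3
j=4: u_4=19/28 ∈ [2/3, 16/21) → index 4
j=5: u_5=23/28 ∈ [17/21, 1) → index 6
j=6: u_6=27/28 ∈ [17/21, 1) → index 6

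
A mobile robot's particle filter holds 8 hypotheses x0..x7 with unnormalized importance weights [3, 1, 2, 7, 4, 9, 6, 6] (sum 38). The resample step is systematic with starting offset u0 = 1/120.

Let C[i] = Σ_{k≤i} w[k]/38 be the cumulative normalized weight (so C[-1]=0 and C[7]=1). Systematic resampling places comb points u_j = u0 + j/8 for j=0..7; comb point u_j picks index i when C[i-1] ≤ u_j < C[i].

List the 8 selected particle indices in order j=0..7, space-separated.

0 2 3 4 5 5 6 7

C = [3/38, 2/19, 3/19, 13/38, 17/38, 13/19, 16/19, 1]
j=0: u_0=1/120 ∈ [0, 3/38) → index 0
j=1: u_1=2/15 ∈ [2/19, 3/19) → index 2
j=2: u_2=31/120 ∈ [3/19, 13/38) → index 3
j=3: u_3=23/60 ∈ [13/38, 17/38) → index 4
j=4: u_4=61/120 ∈ [17/38, 13/19) → index 5
j=5: u_5=19/30 ∈ [17/38, 13/19) → index 5
j=6: u_6=91/120 ∈ [13/19, 16/19) → index 6
j=7: u_7=53/60 ∈ [16/19, 1) → index 7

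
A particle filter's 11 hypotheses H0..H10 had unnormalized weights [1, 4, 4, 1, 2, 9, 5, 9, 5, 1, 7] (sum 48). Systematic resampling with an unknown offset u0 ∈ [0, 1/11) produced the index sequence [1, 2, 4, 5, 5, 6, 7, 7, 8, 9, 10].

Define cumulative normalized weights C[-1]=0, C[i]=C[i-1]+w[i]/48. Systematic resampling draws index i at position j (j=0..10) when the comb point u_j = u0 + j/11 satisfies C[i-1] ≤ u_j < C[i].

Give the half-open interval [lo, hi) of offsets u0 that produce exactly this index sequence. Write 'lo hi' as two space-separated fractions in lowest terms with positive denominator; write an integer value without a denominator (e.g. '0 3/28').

C = [1/48, 5/48, 3/16, 5/24, 1/4, 7/16, 13/24, 35/48, 5/6, 41/48, 1]
j=0 picked index 1: u0 ∈ [1/48, 5/48)
j=1 picked index 2: u0 ∈ [7/528, 17/176)
j=2 picked index 4: u0 ∈ [7/264, 3/44)
j=3 picked index 5: u0 ∈ [-1/44, 29/176)
j=4 picked index 5: u0 ∈ [-5/44, 13/176)
j=5 picked index 6: u0 ∈ [-3/176, 23/264)
j=6 picked index 7: u0 ∈ [-1/264, 97/528)
j=7 picked index 7: u0 ∈ [-25/264, 49/528)
j=8 picked index 8: u0 ∈ [1/528, 7/66)
j=9 picked index 9: u0 ∈ [1/66, 19/528)
j=10 picked index 10: u0 ∈ [-29/528, 1/11)
intersection: [7/264, 19/528)

7/264 19/528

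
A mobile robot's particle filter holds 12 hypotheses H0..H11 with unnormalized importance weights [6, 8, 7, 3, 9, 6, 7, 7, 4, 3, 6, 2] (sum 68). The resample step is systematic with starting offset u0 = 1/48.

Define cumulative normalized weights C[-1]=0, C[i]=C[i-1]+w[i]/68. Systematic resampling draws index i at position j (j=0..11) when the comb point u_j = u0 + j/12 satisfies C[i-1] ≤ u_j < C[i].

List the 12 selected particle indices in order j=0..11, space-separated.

C = [3/34, 7/34, 21/68, 6/17, 33/68, 39/68, 23/34, 53/68, 57/68, 15/17, 33/34, 1]
j=0: u_0=1/48 ∈ [0, 3/34) → index 0
j=1: u_1=5/48 ∈ [3/34, 7/34) → index 1
j=2: u_2=3/16 ∈ [3/34, 7/34) → index 1
j=3: u_3=13/48 ∈ [7/34, 21/68) → index 2
j=4: u_4=17/48 ∈ [6/17, 33/68) → index 4
j=5: u_5=7/16 ∈ [6/17, 33/68) → index 4
j=6: u_6=25/48 ∈ [33/68, 39/68) → index 5
j=7: u_7=29/48 ∈ [39/68, 23/34) → index 6
j=8: u_8=11/16 ∈ [23/34, 53/68) → index 7
j=9: u_9=37/48 ∈ [23/34, 53/68) → index 7
j=10: u_10=41/48 ∈ [57/68, 15/17) → index 9
j=11: u_11=15/16 ∈ [15/17, 33/34) → index 10

0 1 1 2 4 4 5 6 7 7 9 10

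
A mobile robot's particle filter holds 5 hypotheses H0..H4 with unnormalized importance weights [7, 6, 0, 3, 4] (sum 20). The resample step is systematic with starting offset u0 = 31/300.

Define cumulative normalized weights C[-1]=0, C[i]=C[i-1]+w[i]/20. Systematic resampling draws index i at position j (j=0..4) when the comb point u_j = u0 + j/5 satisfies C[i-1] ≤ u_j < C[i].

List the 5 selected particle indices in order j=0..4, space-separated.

0 0 1 3 4

C = [7/20, 13/20, 13/20, 4/5, 1]
j=0: u_0=31/300 ∈ [0, 7/20) → index 0
j=1: u_1=91/300 ∈ [0, 7/20) → index 0
j=2: u_2=151/300 ∈ [7/20, 13/20) → index 1
j=3: u_3=211/300 ∈ [13/20, 4/5) → index 3
j=4: u_4=271/300 ∈ [4/5, 1) → index 4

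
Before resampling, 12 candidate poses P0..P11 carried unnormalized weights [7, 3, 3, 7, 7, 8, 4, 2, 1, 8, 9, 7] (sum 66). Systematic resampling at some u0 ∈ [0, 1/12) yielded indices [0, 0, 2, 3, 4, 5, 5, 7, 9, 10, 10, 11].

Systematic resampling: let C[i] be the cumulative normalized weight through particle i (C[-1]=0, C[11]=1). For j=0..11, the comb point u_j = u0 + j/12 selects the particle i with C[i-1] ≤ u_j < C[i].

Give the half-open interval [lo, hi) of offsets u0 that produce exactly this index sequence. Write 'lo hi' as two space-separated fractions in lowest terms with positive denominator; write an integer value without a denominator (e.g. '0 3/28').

1/132 1/44

C = [7/66, 5/33, 13/66, 10/33, 9/22, 35/66, 13/22, 41/66, 7/11, 25/33, 59/66, 1]
j=0 picked index 0: u0 ∈ [0, 7/66)
j=1 picked index 0: u0 ∈ [-1/12, 1/44)
j=2 picked index 2: u0 ∈ [-1/66, 1/33)
j=3 picked index 3: u0 ∈ [-7/132, 7/132)
j=4 picked index 4: u0 ∈ [-1/33, 5/66)
j=5 picked index 5: u0 ∈ [-1/132, 5/44)
j=6 picked index 5: u0 ∈ [-1/11, 1/33)
j=7 picked index 7: u0 ∈ [1/132, 5/132)
j=8 picked index 9: u0 ∈ [-1/33, 1/11)
j=9 picked index 10: u0 ∈ [1/132, 19/132)
j=10 picked index 10: u0 ∈ [-5/66, 2/33)
j=11 picked index 11: u0 ∈ [-1/44, 1/12)
intersection: [1/132, 1/44)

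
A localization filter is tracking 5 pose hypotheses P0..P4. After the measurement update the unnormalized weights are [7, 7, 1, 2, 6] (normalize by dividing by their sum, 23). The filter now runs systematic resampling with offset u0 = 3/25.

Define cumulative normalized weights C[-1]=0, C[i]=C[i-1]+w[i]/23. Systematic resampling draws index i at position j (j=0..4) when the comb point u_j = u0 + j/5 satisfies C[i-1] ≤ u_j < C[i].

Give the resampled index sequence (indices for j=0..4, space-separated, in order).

0 1 1 3 4

C = [7/23, 14/23, 15/23, 17/23, 1]
j=0: u_0=3/25 ∈ [0, 7/23) → index 0
j=1: u_1=8/25 ∈ [7/23, 14/23) → index 1
j=2: u_2=13/25 ∈ [7/23, 14/23) → index 1
j=3: u_3=18/25 ∈ [15/23, 17/23) → index 3
j=4: u_4=23/25 ∈ [17/23, 1) → index 4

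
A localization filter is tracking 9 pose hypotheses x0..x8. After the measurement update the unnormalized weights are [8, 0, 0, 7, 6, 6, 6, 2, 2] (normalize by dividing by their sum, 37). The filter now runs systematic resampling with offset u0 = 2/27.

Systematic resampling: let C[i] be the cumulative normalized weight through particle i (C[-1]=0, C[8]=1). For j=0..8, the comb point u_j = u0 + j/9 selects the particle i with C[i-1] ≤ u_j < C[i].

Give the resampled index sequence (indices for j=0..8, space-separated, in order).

0 0 3 4 4 5 6 6 8

C = [8/37, 8/37, 8/37, 15/37, 21/37, 27/37, 33/37, 35/37, 1]
j=0: u_0=2/27 ∈ [0, 8/37) → index 0
j=1: u_1=5/27 ∈ [0, 8/37) → index 0
j=2: u_2=8/27 ∈ [8/37, 15/37) → index 3
j=3: u_3=11/27 ∈ [15/37, 21/37) → index 4
j=4: u_4=14/27 ∈ [15/37, 21/37) → index 4
j=5: u_5=17/27 ∈ [21/37, 27/37) → index 5
j=6: u_6=20/27 ∈ [27/37, 33/37) → index 6
j=7: u_7=23/27 ∈ [27/37, 33/37) → index 6
j=8: u_8=26/27 ∈ [35/37, 1) → index 8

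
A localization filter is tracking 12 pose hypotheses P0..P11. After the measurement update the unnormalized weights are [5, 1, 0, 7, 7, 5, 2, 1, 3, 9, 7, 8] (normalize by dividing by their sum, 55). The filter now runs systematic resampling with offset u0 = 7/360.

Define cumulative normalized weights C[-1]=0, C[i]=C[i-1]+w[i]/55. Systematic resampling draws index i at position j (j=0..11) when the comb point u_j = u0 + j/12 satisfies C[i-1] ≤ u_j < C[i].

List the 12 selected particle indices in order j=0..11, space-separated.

0 1 3 4 4 5 8 9 9 10 10 11

C = [1/11, 6/55, 6/55, 13/55, 4/11, 5/11, 27/55, 28/55, 31/55, 8/11, 47/55, 1]
j=0: u_0=7/360 ∈ [0, 1/11) → index 0
j=1: u_1=37/360 ∈ [1/11, 6/55) → index 1
j=2: u_2=67/360 ∈ [6/55, 13/55) → index 3
j=3: u_3=97/360 ∈ [13/55, 4/11) → index 4
j=4: u_4=127/360 ∈ [13/55, 4/11) → index 4
j=5: u_5=157/360 ∈ [4/11, 5/11) → index 5
j=6: u_6=187/360 ∈ [28/55, 31/55) → index 8
j=7: u_7=217/360 ∈ [31/55, 8/11) → index 9
j=8: u_8=247/360 ∈ [31/55, 8/11) → index 9
j=9: u_9=277/360 ∈ [8/11, 47/55) → index 10
j=10: u_10=307/360 ∈ [8/11, 47/55) → index 10
j=11: u_11=337/360 ∈ [47/55, 1) → index 11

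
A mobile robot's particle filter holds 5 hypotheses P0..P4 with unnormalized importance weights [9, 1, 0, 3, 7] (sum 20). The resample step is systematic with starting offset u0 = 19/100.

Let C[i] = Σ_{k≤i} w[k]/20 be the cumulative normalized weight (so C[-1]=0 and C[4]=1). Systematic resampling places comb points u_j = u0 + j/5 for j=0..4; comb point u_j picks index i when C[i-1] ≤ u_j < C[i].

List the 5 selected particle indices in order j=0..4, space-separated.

C = [9/20, 1/2, 1/2, 13/20, 1]
j=0: u_0=19/100 ∈ [0, 9/20) → index 0
j=1: u_1=39/100 ∈ [0, 9/20) → index 0
j=2: u_2=59/100 ∈ [1/2, 13/20) → index 3
j=3: u_3=79/100 ∈ [13/20, 1) → index 4
j=4: u_4=99/100 ∈ [13/20, 1) → index 4

0 0 3 4 4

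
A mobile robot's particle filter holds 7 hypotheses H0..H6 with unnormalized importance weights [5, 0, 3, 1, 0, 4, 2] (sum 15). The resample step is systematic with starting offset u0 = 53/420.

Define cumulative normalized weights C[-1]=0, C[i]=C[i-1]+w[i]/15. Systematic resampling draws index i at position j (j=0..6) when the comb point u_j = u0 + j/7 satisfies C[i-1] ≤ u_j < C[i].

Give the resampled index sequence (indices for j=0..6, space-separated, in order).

0 0 2 3 5 5 6

C = [1/3, 1/3, 8/15, 3/5, 3/5, 13/15, 1]
j=0: u_0=53/420 ∈ [0, 1/3) → index 0
j=1: u_1=113/420 ∈ [0, 1/3) → index 0
j=2: u_2=173/420 ∈ [1/3, 8/15) → index 2
j=3: u_3=233/420 ∈ [8/15, 3/5) → index 3
j=4: u_4=293/420 ∈ [3/5, 13/15) → index 5
j=5: u_5=353/420 ∈ [3/5, 13/15) → index 5
j=6: u_6=59/60 ∈ [13/15, 1) → index 6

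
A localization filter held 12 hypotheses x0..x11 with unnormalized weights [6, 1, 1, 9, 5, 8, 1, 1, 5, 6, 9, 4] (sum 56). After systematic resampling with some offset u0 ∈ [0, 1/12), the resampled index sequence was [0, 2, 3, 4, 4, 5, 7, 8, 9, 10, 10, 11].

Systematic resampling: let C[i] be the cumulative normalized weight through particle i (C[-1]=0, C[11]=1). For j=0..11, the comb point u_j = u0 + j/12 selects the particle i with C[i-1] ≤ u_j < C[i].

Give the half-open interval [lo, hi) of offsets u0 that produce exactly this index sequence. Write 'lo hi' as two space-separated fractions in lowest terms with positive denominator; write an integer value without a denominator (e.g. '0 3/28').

C = [3/28, 1/8, 1/7, 17/56, 11/28, 15/28, 31/56, 4/7, 37/56, 43/56, 13/14, 1]
j=0 picked index 0: u0 ∈ [0, 3/28)
j=1 picked index 2: u0 ∈ [1/24, 5/84)
j=2 picked index 3: u0 ∈ [-1/42, 23/168)
j=3 picked index 4: u0 ∈ [3/56, 1/7)
j=4 picked index 4: u0 ∈ [-5/168, 5/84)
j=5 picked index 5: u0 ∈ [-1/42, 5/42)
j=6 picked index 7: u0 ∈ [3/56, 1/14)
j=7 picked index 8: u0 ∈ [-1/84, 13/168)
j=8 picked index 9: u0 ∈ [-1/168, 17/168)
j=9 picked index 10: u0 ∈ [1/56, 5/28)
j=10 picked index 10: u0 ∈ [-11/168, 2/21)
j=11 picked index 11: u0 ∈ [1/84, 1/12)
intersection: [3/56, 5/84)

3/56 5/84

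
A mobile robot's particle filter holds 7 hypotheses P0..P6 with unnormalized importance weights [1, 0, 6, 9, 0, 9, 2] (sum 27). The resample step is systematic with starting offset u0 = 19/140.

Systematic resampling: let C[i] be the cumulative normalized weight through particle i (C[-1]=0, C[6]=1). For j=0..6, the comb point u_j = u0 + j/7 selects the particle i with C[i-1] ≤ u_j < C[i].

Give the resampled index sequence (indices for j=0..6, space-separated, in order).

C = [1/27, 1/27, 7/27, 16/27, 16/27, 25/27, 1]
j=0: u_0=19/140 ∈ [1/27, 7/27) → index 2
j=1: u_1=39/140 ∈ [7/27, 16/27) → index 3
j=2: u_2=59/140 ∈ [7/27, 16/27) → index 3
j=3: u_3=79/140 ∈ [7/27, 16/27) → index 3
j=4: u_4=99/140 ∈ [16/27, 25/27) → index 5
j=5: u_5=17/20 ∈ [16/27, 25/27) → index 5
j=6: u_6=139/140 ∈ [25/27, 1) → index 6

2 3 3 3 5 5 6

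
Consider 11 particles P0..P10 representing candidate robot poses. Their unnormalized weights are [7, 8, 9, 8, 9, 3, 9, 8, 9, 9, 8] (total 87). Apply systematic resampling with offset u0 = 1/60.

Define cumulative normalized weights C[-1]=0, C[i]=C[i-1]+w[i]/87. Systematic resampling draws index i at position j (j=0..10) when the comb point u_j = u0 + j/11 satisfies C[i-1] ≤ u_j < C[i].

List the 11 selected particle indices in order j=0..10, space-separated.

0 1 2 3 4 4 6 7 8 9 10

C = [7/87, 5/29, 8/29, 32/87, 41/87, 44/87, 53/87, 61/87, 70/87, 79/87, 1]
j=0: u_0=1/60 ∈ [0, 7/87) → index 0
j=1: u_1=71/660 ∈ [7/87, 5/29) → index 1
j=2: u_2=131/660 ∈ [5/29, 8/29) → index 2
j=3: u_3=191/660 ∈ [8/29, 32/87) → index 3
j=4: u_4=251/660 ∈ [32/87, 41/87) → index 4
j=5: u_5=311/660 ∈ [32/87, 41/87) → index 4
j=6: u_6=371/660 ∈ [44/87, 53/87) → index 6
j=7: u_7=431/660 ∈ [53/87, 61/87) → index 7
j=8: u_8=491/660 ∈ [61/87, 70/87) → index 8
j=9: u_9=551/660 ∈ [70/87, 79/87) → index 9
j=10: u_10=611/660 ∈ [79/87, 1) → index 10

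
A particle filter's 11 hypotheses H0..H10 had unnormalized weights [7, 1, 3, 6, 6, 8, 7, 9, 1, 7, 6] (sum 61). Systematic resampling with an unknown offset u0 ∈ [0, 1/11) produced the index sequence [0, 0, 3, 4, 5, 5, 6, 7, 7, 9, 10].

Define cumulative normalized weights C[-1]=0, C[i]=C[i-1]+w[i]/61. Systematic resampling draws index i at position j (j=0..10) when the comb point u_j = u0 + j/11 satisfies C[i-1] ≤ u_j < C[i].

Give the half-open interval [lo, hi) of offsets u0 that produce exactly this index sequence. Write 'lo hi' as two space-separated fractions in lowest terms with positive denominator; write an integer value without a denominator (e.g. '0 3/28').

9/671 16/671

C = [7/61, 8/61, 11/61, 17/61, 23/61, 31/61, 38/61, 47/61, 48/61, 55/61, 1]
j=0 picked index 0: u0 ∈ [0, 7/61)
j=1 picked index 0: u0 ∈ [-1/11, 16/671)
j=2 picked index 3: u0 ∈ [-1/671, 65/671)
j=3 picked index 4: u0 ∈ [4/671, 70/671)
j=4 picked index 5: u0 ∈ [9/671, 97/671)
j=5 picked index 5: u0 ∈ [-52/671, 36/671)
j=6 picked index 6: u0 ∈ [-25/671, 52/671)
j=7 picked index 7: u0 ∈ [-9/671, 90/671)
j=8 picked index 7: u0 ∈ [-70/671, 29/671)
j=9 picked index 9: u0 ∈ [-21/671, 56/671)
j=10 picked index 10: u0 ∈ [-5/671, 1/11)
intersection: [9/671, 16/671)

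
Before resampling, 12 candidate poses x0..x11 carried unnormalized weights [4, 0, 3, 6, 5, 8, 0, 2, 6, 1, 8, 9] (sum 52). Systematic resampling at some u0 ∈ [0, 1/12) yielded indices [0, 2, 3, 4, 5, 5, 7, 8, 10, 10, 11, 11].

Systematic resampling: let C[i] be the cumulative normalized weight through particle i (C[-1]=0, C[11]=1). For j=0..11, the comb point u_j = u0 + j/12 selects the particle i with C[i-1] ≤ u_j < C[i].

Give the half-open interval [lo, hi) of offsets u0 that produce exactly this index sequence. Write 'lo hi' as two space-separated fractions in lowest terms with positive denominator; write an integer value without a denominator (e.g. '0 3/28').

1/78 1/26

C = [1/13, 1/13, 7/52, 1/4, 9/26, 1/2, 1/2, 7/13, 17/26, 35/52, 43/52, 1]
j=0 picked index 0: u0 ∈ [0, 1/13)
j=1 picked index 2: u0 ∈ [-1/156, 2/39)
j=2 picked index 3: u0 ∈ [-5/156, 1/12)
j=3 picked index 4: u0 ∈ [0, 5/52)
j=4 picked index 5: u0 ∈ [1/78, 1/6)
j=5 picked index 5: u0 ∈ [-11/156, 1/12)
j=6 picked index 7: u0 ∈ [0, 1/26)
j=7 picked index 8: u0 ∈ [-7/156, 11/156)
j=8 picked index 10: u0 ∈ [1/156, 25/156)
j=9 picked index 10: u0 ∈ [-1/13, 1/13)
j=10 picked index 11: u0 ∈ [-1/156, 1/6)
j=11 picked index 11: u0 ∈ [-7/78, 1/12)
intersection: [1/78, 1/26)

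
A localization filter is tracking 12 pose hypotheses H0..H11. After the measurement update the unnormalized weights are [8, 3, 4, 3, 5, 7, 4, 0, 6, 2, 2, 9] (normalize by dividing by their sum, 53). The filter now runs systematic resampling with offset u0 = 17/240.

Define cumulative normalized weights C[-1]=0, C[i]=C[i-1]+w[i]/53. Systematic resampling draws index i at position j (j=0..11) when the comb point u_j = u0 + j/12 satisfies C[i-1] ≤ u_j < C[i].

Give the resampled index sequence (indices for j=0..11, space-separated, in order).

C = [8/53, 11/53, 15/53, 18/53, 23/53, 30/53, 34/53, 34/53, 40/53, 42/53, 44/53, 1]
j=0: u_0=17/240 ∈ [0, 8/53) → index 0
j=1: u_1=37/240 ∈ [8/53, 11/53) → index 1
j=2: u_2=19/80 ∈ [11/53, 15/53) → index 2
j=3: u_3=77/240 ∈ [15/53, 18/53) → index 3
j=4: u_4=97/240 ∈ [18/53, 23/53) → index 4
j=5: u_5=39/80 ∈ [23/53, 30/53) → index 5
j=6: u_6=137/240 ∈ [30/53, 34/53) → index 6
j=7: u_7=157/240 ∈ [34/53, 40/53) → index 8
j=8: u_8=59/80 ∈ [34/53, 40/53) → index 8
j=9: u_9=197/240 ∈ [42/53, 44/53) → index 10
j=10: u_10=217/240 ∈ [44/53, 1) → index 11
j=11: u_11=79/80 ∈ [44/53, 1) → index 11

0 1 2 3 4 5 6 8 8 10 11 11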